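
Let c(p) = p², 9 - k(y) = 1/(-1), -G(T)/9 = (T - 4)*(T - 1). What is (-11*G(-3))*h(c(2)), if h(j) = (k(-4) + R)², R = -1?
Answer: 224532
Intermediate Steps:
G(T) = -9*(-1 + T)*(-4 + T) (G(T) = -9*(T - 4)*(T - 1) = -9*(-4 + T)*(-1 + T) = -9*(-1 + T)*(-4 + T))
k(y) = 10 (k(y) = 9 - 1/(-1) = 9 - 1*(-1) = 9 + 1 = 10)
h(j) = 81 (h(j) = (10 - 1)² = 9² = 81)
(-11*G(-3))*h(c(2)) = -11*(-36 - 9*(-3)² + 45*(-3))*81 = -11*(-36 - 9*9 - 135)*81 = -11*(-36 - 81 - 135)*81 = -11*(-252)*81 = 2772*81 = 224532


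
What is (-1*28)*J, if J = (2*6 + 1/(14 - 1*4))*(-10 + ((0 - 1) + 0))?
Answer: 18634/5 ≈ 3726.8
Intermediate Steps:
J = -1331/10 (J = (12 + 1/(14 - 4))*(-10 + (-1 + 0)) = (12 + 1/10)*(-10 - 1) = (12 + 1/10)*(-11) = (121/10)*(-11) = -1331/10 ≈ -133.10)
(-1*28)*J = -1*28*(-1331/10) = -28*(-1331/10) = 18634/5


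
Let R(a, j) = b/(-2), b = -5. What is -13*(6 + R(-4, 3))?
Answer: -221/2 ≈ -110.50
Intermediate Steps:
R(a, j) = 5/2 (R(a, j) = -5/(-2) = -5*(-½) = 5/2)
-13*(6 + R(-4, 3)) = -13*(6 + 5/2) = -13*17/2 = -221/2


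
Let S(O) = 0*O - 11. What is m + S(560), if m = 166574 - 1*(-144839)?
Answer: 311402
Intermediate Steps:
S(O) = -11 (S(O) = 0 - 11 = -11)
m = 311413 (m = 166574 + 144839 = 311413)
m + S(560) = 311413 - 11 = 311402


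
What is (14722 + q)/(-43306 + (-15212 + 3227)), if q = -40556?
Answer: 25834/55291 ≈ 0.46724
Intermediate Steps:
(14722 + q)/(-43306 + (-15212 + 3227)) = (14722 - 40556)/(-43306 + (-15212 + 3227)) = -25834/(-43306 - 11985) = -25834/(-55291) = -25834*(-1/55291) = 25834/55291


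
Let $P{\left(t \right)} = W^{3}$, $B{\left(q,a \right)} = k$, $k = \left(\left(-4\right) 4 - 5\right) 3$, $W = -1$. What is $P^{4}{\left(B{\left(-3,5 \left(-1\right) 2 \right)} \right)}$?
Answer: $1$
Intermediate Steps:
$k = -63$ ($k = \left(-16 - 5\right) 3 = \left(-21\right) 3 = -63$)
$B{\left(q,a \right)} = -63$
$P{\left(t \right)} = -1$ ($P{\left(t \right)} = \left(-1\right)^{3} = -1$)
$P^{4}{\left(B{\left(-3,5 \left(-1\right) 2 \right)} \right)} = \left(-1\right)^{4} = 1$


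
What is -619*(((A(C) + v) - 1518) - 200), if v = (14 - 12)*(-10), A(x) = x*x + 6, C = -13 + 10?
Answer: 1066537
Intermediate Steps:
C = -3
A(x) = 6 + x² (A(x) = x² + 6 = 6 + x²)
v = -20 (v = 2*(-10) = -20)
-619*(((A(C) + v) - 1518) - 200) = -619*((((6 + (-3)²) - 20) - 1518) - 200) = -619*((((6 + 9) - 20) - 1518) - 200) = -619*(((15 - 20) - 1518) - 200) = -619*((-5 - 1518) - 200) = -619*(-1523 - 200) = -619*(-1723) = 1066537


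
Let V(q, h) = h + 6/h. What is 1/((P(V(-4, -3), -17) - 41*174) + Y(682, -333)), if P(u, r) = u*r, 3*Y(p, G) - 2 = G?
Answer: -3/21478 ≈ -0.00013968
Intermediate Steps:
Y(p, G) = ⅔ + G/3
P(u, r) = r*u
1/((P(V(-4, -3), -17) - 41*174) + Y(682, -333)) = 1/((-17*(-3 + 6/(-3)) - 41*174) + (⅔ + (⅓)*(-333))) = 1/((-17*(-3 + 6*(-⅓)) - 7134) + (⅔ - 111)) = 1/((-17*(-3 - 2) - 7134) - 331/3) = 1/((-17*(-5) - 7134) - 331/3) = 1/((85 - 7134) - 331/3) = 1/(-7049 - 331/3) = 1/(-21478/3) = -3/21478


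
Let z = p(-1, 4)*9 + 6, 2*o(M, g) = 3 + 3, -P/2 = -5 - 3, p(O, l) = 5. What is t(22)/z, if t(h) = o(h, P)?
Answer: 1/17 ≈ 0.058824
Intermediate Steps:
P = 16 (P = -2*(-5 - 3) = -2*(-8) = 16)
o(M, g) = 3 (o(M, g) = (3 + 3)/2 = (1/2)*6 = 3)
t(h) = 3
z = 51 (z = 5*9 + 6 = 45 + 6 = 51)
t(22)/z = 3/51 = 3*(1/51) = 1/17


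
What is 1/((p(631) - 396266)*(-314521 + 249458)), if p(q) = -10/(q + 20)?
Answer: 651/16784248498088 ≈ 3.8786e-11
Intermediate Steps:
p(q) = -10/(20 + q)
1/((p(631) - 396266)*(-314521 + 249458)) = 1/((-10/(20 + 631) - 396266)*(-314521 + 249458)) = 1/((-10/651 - 396266)*(-65063)) = 1/(-257969176/651*(-65063)) = 1/(16784248498088/651) = 651/16784248498088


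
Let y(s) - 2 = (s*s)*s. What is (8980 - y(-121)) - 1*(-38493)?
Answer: 1819032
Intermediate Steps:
y(s) = 2 + s**3 (y(s) = 2 + (s*s)*s = 2 + s**2*s = 2 + s**3)
(8980 - y(-121)) - 1*(-38493) = (8980 - (2 + (-121)**3)) - 1*(-38493) = (8980 - (2 - 1771561)) + 38493 = (8980 - 1*(-1771559)) + 38493 = (8980 + 1771559) + 38493 = 1780539 + 38493 = 1819032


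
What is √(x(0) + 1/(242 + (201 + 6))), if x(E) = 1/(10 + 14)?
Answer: √1274262/5388 ≈ 0.20951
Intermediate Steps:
x(E) = 1/24
√(x(0) + 1/(242 + (201 + 6))) = √(1/24 + 1/(242 + (201 + 6))) = √(1/24 + 1/(242 + 207)) = √(1/24 + 1/449) = √(473/10776) = √1274262/5388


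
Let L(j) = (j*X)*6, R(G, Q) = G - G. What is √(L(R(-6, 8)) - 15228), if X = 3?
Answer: 18*I*√47 ≈ 123.4*I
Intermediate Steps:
R(G, Q) = 0
L(j) = 18*j (L(j) = (j*3)*6 = (3*j)*6 = 18*j)
√(L(R(-6, 8)) - 15228) = √(18*0 - 15228) = √(0 - 15228) = √(-15228) = 18*I*√47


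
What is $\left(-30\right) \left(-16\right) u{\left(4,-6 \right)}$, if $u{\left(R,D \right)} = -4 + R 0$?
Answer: $-1920$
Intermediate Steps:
$u{\left(R,D \right)} = -4$ ($u{\left(R,D \right)} = -4 + 0 = -4$)
$\left(-30\right) \left(-16\right) u{\left(4,-6 \right)} = \left(-30\right) \left(-16\right) \left(-4\right) = 480 \left(-4\right) = -1920$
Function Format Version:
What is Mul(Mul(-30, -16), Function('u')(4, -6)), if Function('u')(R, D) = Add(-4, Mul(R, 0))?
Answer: -1920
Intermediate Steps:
Function('u')(R, D) = -4 (Function('u')(R, D) = Add(-4, 0) = -4)
Mul(Mul(-30, -16), Function('u')(4, -6)) = Mul(Mul(-30, -16), -4) = Mul(480, -4) = -1920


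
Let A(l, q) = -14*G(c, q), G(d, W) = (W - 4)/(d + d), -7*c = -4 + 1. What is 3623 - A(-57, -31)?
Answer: 9154/3 ≈ 3051.3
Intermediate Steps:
c = 3/7 (c = -(-4 + 1)/7 = -1/7*(-3) = 3/7 ≈ 0.42857)
G(d, W) = (-4 + W)/(2*d) (G(d, W) = (-4 + W)/((2*d)) = (-4 + W)*(1/(2*d)) = (-4 + W)/(2*d))
A(l, q) = 196/3 - 49*q/3 (A(l, q) = -7*(-4 + q)/3/7 = -7*7*(-4 + q)/3 = -14*(-14/3 + 7*q/6) = 196/3 - 49*q/3)
3623 - A(-57, -31) = 3623 - (196/3 - 49/3*(-31)) = 3623 - (196/3 + 1519/3) = 3623 - 1*1715/3 = 3623 - 1715/3 = 9154/3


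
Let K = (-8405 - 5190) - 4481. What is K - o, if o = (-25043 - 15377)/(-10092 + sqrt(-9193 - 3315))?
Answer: -460411712128/25465243 - 20210*I*sqrt(3127)/25465243 ≈ -18080.0 - 0.044379*I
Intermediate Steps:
K = -18076 (K = -13595 - 4481 = -18076)
o = -40420/(-10092 + 2*I*sqrt(3127)) (o = -40420/(-10092 + sqrt(-12508)) = -40420/(-10092 + 2*I*sqrt(3127)) ≈ 4.0047 + 0.044379*I)
K - o = -18076 - (101979660/25465243 + 20210*I*sqrt(3127)/25465243) = -18076 + (-101979660/25465243 - 20210*I*sqrt(3127)/25465243) = -460411712128/25465243 - 20210*I*sqrt(3127)/25465243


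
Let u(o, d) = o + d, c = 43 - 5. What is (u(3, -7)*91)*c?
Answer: -13832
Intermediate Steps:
c = 38
u(o, d) = d + o
(u(3, -7)*91)*c = ((-7 + 3)*91)*38 = -4*91*38 = -364*38 = -13832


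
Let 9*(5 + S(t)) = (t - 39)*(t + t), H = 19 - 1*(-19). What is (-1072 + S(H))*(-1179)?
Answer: 1279739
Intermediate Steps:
H = 38 (H = 19 + 19 = 38)
S(t) = -5 + 2*t*(-39 + t)/9 (S(t) = -5 + ((t - 39)*(t + t))/9 = -5 + ((-39 + t)*(2*t))/9 = -5 + (2*t*(-39 + t))/9 = -5 + 2*t*(-39 + t)/9)
(-1072 + S(H))*(-1179) = (-1072 + (-5 - 26/3*38 + (2/9)*38²))*(-1179) = (-1072 + (-5 - 988/3 + (2/9)*1444))*(-1179) = (-1072 + (-5 - 988/3 + 2888/9))*(-1179) = (-1072 - 121/9)*(-1179) = -9769/9*(-1179) = 1279739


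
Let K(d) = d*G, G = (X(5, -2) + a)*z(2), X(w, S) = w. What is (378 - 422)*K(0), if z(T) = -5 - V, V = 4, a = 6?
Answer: 0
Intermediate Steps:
z(T) = -9 (z(T) = -5 - 1*4 = -5 - 4 = -9)
G = -99 (G = (5 + 6)*(-9) = 11*(-9) = -99)
K(d) = -99*d (K(d) = d*(-99) = -99*d)
(378 - 422)*K(0) = (378 - 422)*(-99*0) = -44*0 = 0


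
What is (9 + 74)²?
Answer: 6889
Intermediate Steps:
(9 + 74)² = 83² = 6889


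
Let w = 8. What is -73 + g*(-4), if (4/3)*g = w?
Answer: -97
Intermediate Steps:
g = 6 (g = (¾)*8 = 6)
-73 + g*(-4) = -73 + 6*(-4) = -73 - 24 = -97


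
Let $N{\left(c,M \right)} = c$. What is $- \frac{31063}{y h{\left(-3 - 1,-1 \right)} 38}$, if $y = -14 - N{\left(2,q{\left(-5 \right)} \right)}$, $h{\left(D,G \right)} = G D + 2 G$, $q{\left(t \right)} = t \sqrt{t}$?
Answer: $\frac{31063}{1216} \approx 25.545$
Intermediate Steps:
$q{\left(t \right)} = t^{\frac{3}{2}}$
$h{\left(D,G \right)} = 2 G + D G$ ($h{\left(D,G \right)} = D G + 2 G = 2 G + D G$)
$y = -16$ ($y = -14 - 2 = -16$)
$- \frac{31063}{y h{\left(-3 - 1,-1 \right)} 38} = - \frac{31063}{- 16 \left(- (2 - 4)\right) 38} = - \frac{31063}{- 16 \left(\left(-1\right) \left(-2\right)\right) 38} = - \frac{31063}{\left(-16\right) 2 \cdot 38} = - \frac{31063}{\left(-32\right) 38} = - \frac{31063}{-1216} = \left(-31063\right) \left(- \frac{1}{1216}\right) = \frac{31063}{1216}$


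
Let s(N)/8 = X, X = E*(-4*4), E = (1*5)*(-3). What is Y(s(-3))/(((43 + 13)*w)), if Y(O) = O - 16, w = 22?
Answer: 17/11 ≈ 1.5455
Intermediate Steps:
E = -15 (E = 5*(-3) = -15)
X = 240 (X = -(-60)*4 = -15*(-16) = 240)
s(N) = 1920 (s(N) = 8*240 = 1920)
Y(O) = -16 + O
Y(s(-3))/(((43 + 13)*w)) = (-16 + 1920)/(((43 + 13)*22)) = 1904/((56*22)) = 1904/1232 = 1904*(1/1232) = 17/11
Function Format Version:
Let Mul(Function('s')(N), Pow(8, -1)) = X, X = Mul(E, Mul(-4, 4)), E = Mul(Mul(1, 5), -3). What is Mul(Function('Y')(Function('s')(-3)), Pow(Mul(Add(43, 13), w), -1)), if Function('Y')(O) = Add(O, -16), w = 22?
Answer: Rational(17, 11) ≈ 1.5455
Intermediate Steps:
E = -15 (E = Mul(5, -3) = -15)
X = 240 (X = Mul(-15, Mul(-4, 4)) = Mul(-15, -16) = 240)
Function('s')(N) = 1920 (Function('s')(N) = Mul(8, 240) = 1920)
Function('Y')(O) = Add(-16, O)
Mul(Function('Y')(Function('s')(-3)), Pow(Mul(Add(43, 13), w), -1)) = Mul(Add(-16, 1920), Pow(Mul(Add(43, 13), 22), -1)) = Mul(1904, Pow(Mul(56, 22), -1)) = Mul(1904, Pow(1232, -1)) = Mul(1904, Rational(1, 1232)) = Rational(17, 11)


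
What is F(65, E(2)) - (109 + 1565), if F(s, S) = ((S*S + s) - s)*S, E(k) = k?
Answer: -1666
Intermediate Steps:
F(s, S) = S³ (F(s, S) = ((S² + s) - s)*S = ((s + S²) - s)*S = S²*S = S³)
F(65, E(2)) - (109 + 1565) = 2³ - (109 + 1565) = 8 - 1*1674 = 8 - 1674 = -1666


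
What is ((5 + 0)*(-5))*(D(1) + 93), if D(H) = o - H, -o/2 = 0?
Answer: -2300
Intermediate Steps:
o = 0 (o = -2*0 = 0)
D(H) = -H (D(H) = 0 - H = -H)
((5 + 0)*(-5))*(D(1) + 93) = ((5 + 0)*(-5))*(-1*1 + 93) = (5*(-5))*(-1 + 93) = -25*92 = -2300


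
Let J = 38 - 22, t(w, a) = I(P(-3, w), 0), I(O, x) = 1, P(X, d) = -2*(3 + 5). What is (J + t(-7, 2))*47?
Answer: 799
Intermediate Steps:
P(X, d) = -16 (P(X, d) = -2*8 = -16)
t(w, a) = 1
J = 16
(J + t(-7, 2))*47 = (16 + 1)*47 = 17*47 = 799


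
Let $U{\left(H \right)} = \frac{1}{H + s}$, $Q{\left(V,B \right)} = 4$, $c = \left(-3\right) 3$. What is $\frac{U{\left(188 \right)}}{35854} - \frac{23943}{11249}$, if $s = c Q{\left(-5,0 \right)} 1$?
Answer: $- \frac{18640677385}{8757841456} \approx -2.1285$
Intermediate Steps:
$c = -9$
$s = -36$ ($s = \left(-9\right) 4 \cdot 1 = \left(-36\right) 1 = -36$)
$U{\left(H \right)} = \frac{1}{-36 + H}$ ($U{\left(H \right)} = \frac{1}{H - 36} = \frac{1}{-36 + H}$)
$\frac{U{\left(188 \right)}}{35854} - \frac{23943}{11249} = \frac{1}{\left(-36 + 188\right) 35854} - \frac{23943}{11249} = \frac{1}{152} \cdot \frac{1}{35854} - \frac{23943}{11249} = \frac{1}{5449808} - \frac{23943}{11249} = - \frac{18640677385}{8757841456}$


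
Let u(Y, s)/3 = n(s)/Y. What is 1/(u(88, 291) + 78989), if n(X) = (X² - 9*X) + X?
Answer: 88/7198091 ≈ 1.2225e-5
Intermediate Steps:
n(X) = X² - 8*X
u(Y, s) = 3*s*(-8 + s)/Y (u(Y, s) = 3*((s*(-8 + s))/Y) = 3*(s*(-8 + s)/Y) = 3*s*(-8 + s)/Y)
1/(u(88, 291) + 78989) = 1/(3*291*(-8 + 291)/88 + 78989) = 1/(3*291*(1/88)*283 + 78989) = 1/(247059/88 + 78989) = 1/(7198091/88) = 88/7198091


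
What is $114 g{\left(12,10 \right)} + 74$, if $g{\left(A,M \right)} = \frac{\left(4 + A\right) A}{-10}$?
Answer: $- \frac{10574}{5} \approx -2114.8$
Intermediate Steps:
$g{\left(A,M \right)} = - \frac{A \left(4 + A\right)}{10}$ ($g{\left(A,M \right)} = A \left(4 + A\right) \left(- \frac{1}{10}\right) = - \frac{A \left(4 + A\right)}{10}$)
$114 g{\left(12,10 \right)} + 74 = 114 \left(\left(- \frac{1}{10}\right) 12 \left(4 + 12\right)\right) + 74 = 114 \left(\left(- \frac{1}{10}\right) 12 \cdot 16\right) + 74 = 114 \left(- \frac{96}{5}\right) + 74 = - \frac{10944}{5} + 74 = - \frac{10574}{5}$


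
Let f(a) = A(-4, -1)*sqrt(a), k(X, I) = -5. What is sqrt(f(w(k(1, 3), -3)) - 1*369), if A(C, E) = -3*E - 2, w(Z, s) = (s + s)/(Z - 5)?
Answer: sqrt(-9225 + 5*sqrt(15))/5 ≈ 19.189*I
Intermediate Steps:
w(Z, s) = 2*s/(-5 + Z) (w(Z, s) = (2*s)/(-5 + Z) = 2*s/(-5 + Z))
A(C, E) = -2 - 3*E
f(a) = sqrt(a) (f(a) = (-2 - 3*(-1))*sqrt(a) = (-2 + 3)*sqrt(a) = 1*sqrt(a) = sqrt(a))
sqrt(f(w(k(1, 3), -3)) - 1*369) = sqrt(sqrt(2*(-3)/(-5 - 5)) - 1*369) = sqrt(sqrt(2*(-3)/(-10)) - 369) = sqrt(sqrt(2*(-3)*(-1/10)) - 369) = sqrt(sqrt(3/5) - 369) = sqrt(sqrt(15)/5 - 369) = sqrt(-369 + sqrt(15)/5)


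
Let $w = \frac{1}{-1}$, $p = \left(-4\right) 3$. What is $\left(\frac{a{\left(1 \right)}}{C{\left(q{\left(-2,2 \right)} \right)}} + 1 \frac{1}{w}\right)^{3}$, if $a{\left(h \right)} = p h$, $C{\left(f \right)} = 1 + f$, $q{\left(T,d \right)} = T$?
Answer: $1331$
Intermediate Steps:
$p = -12$
$a{\left(h \right)} = - 12 h$
$w = -1$
$\left(\frac{a{\left(1 \right)}}{C{\left(q{\left(-2,2 \right)} \right)}} + 1 \frac{1}{w}\right)^{3} = \left(\frac{\left(-12\right) 1}{1 - 2} + 1 \frac{1}{-1}\right)^{3} = \left(- \frac{12}{-1} + 1 \left(-1\right)\right)^{3} = \left(\left(-12\right) \left(-1\right) - 1\right)^{3} = \left(12 - 1\right)^{3} = 11^{3} = 1331$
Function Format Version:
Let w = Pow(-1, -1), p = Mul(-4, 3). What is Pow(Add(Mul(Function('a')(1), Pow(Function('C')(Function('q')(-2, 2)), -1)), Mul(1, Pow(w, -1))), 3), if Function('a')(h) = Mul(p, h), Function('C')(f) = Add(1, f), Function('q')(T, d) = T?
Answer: 1331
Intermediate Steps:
p = -12
Function('a')(h) = Mul(-12, h)
w = -1
Pow(Add(Mul(Function('a')(1), Pow(Function('C')(Function('q')(-2, 2)), -1)), Mul(1, Pow(w, -1))), 3) = Pow(Add(Mul(Mul(-12, 1), Pow(Add(1, -2), -1)), Mul(1, Pow(-1, -1))), 3) = Pow(Add(Mul(-12, Pow(-1, -1)), Mul(1, -1)), 3) = Pow(Add(Mul(-12, -1), -1), 3) = Pow(Add(12, -1), 3) = Pow(11, 3) = 1331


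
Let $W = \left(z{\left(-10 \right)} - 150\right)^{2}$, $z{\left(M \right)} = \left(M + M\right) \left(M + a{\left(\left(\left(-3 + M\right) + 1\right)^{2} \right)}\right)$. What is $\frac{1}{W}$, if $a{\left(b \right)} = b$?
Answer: $\frac{1}{8008900} \approx 1.2486 \cdot 10^{-7}$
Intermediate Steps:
$z{\left(M \right)} = 2 M \left(M + \left(-2 + M\right)^{2}\right)$ ($z{\left(M \right)} = \left(M + M\right) \left(M + \left(\left(-3 + M\right) + 1\right)^{2}\right) = 2 M \left(M + \left(-2 + M\right)^{2}\right)$)
$W = 8008900$ ($W = \left(2 \left(-10\right) \left(-10 + \left(-2 - 10\right)^{2}\right) - 150\right)^{2} = \left(2 \left(-10\right) \left(-10 + \left(-12\right)^{2}\right) - 150\right)^{2} = \left(2 \left(-10\right) \left(-10 + 144\right) - 150\right)^{2} = \left(2 \left(-10\right) 134 - 150\right)^{2} = \left(-2680 - 150\right)^{2} = \left(-2830\right)^{2} = 8008900$)
$\frac{1}{W} = \frac{1}{8008900}$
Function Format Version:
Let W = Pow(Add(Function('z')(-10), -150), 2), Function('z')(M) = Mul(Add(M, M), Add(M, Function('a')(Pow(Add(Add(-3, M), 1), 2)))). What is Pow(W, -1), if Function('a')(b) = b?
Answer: Rational(1, 8008900) ≈ 1.2486e-7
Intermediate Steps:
Function('z')(M) = Mul(2, M, Add(M, Pow(Add(-2, M), 2))) (Function('z')(M) = Mul(Add(M, M), Add(M, Pow(Add(Add(-3, M), 1), 2))) = Mul(Mul(2, M), Add(M, Pow(Add(-2, M), 2))) = Mul(2, M, Add(M, Pow(Add(-2, M), 2))))
W = 8008900 (W = Pow(Add(Mul(2, -10, Add(-10, Pow(Add(-2, -10), 2))), -150), 2) = Pow(Add(Mul(2, -10, Add(-10, Pow(-12, 2))), -150), 2) = Pow(Add(Mul(2, -10, Add(-10, 144)), -150), 2) = Pow(Add(Mul(2, -10, 134), -150), 2) = Pow(Add(-2680, -150), 2) = Pow(-2830, 2) = 8008900)
Pow(W, -1) = Pow(8008900, -1) = Rational(1, 8008900)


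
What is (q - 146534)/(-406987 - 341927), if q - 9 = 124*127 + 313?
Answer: 21744/124819 ≈ 0.17420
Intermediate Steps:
q = 16070 (q = 9 + (124*127 + 313) = 9 + (15748 + 313) = 9 + 16061 = 16070)
(q - 146534)/(-406987 - 341927) = (16070 - 146534)/(-406987 - 341927) = -130464/(-748914) = -130464*(-1/748914) = 21744/124819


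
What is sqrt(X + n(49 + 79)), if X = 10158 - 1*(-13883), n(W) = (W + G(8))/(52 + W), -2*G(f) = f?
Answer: 2*sqrt(1352345)/15 ≈ 155.05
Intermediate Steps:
G(f) = -f/2
n(W) = (-4 + W)/(52 + W) (n(W) = (W - 1/2*8)/(52 + W) = (W - 4)/(52 + W) = (-4 + W)/(52 + W))
X = 24041 (X = 10158 + 13883 = 24041)
sqrt(X + n(49 + 79)) = sqrt(24041 + (-4 + (49 + 79))/(52 + (49 + 79))) = sqrt(24041 + (-4 + 128)/(52 + 128)) = sqrt(24041 + 124/180) = sqrt(24041 + (1/180)*124) = sqrt(24041 + 31/45) = sqrt(1081876/45) = 2*sqrt(1352345)/15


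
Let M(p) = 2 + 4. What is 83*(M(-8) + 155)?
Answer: 13363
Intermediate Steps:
M(p) = 6
83*(M(-8) + 155) = 83*(6 + 155) = 83*161 = 13363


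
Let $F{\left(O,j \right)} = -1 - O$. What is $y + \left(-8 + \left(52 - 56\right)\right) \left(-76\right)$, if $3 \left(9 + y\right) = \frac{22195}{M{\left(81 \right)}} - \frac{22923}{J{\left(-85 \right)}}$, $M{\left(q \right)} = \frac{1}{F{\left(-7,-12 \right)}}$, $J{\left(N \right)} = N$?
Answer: $\frac{3857546}{85} \approx 45383.0$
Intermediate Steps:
$M{\left(q \right)} = \frac{1}{6}$ ($M{\left(q \right)} = \frac{1}{-1 - -7} = \frac{1}{-1 + 7} = \frac{1}{6}$)
$y = \frac{3780026}{85}$ ($y = -9 + \frac{22195 \frac{1}{\frac{1}{6}} - \frac{22923}{-85}}{3} = -9 + \frac{22195 \cdot 6 - - \frac{22923}{85}}{3} = -9 + \frac{133170 + \frac{22923}{85}}{3} = -9 + \frac{1}{3} \cdot \frac{11342373}{85} = -9 + \frac{3780791}{85} = \frac{3780026}{85} \approx 44471.0$)
$y + \left(-8 + \left(52 - 56\right)\right) \left(-76\right) = \frac{3780026}{85} + \left(-8 + \left(52 - 56\right)\right) \left(-76\right) = \frac{3780026}{85} + \left(-8 - 4\right) \left(-76\right) = \frac{3780026}{85} - -912 = \frac{3780026}{85} + 912 = \frac{3857546}{85}$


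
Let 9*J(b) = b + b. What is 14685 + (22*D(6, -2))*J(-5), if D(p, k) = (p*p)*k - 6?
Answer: 49775/3 ≈ 16592.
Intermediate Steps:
J(b) = 2*b/9 (J(b) = (b + b)/9 = (2*b)/9 = 2*b/9)
D(p, k) = -6 + k*p² (D(p, k) = p²*k - 6 = k*p² - 6 = -6 + k*p²)
14685 + (22*D(6, -2))*J(-5) = 14685 + (22*(-6 - 2*6²))*((2/9)*(-5)) = 14685 + (22*(-6 - 2*36))*(-10/9) = 14685 + (22*(-6 - 72))*(-10/9) = 14685 + (22*(-78))*(-10/9) = 14685 - 1716*(-10/9) = 14685 + 5720/3 = 49775/3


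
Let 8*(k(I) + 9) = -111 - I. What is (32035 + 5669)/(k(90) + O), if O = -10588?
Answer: -301632/84977 ≈ -3.5496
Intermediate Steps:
k(I) = -183/8 - I/8 (k(I) = -9 + (-111 - I)/8 = -9 + (-111/8 - I/8) = -183/8 - I/8)
(32035 + 5669)/(k(90) + O) = (32035 + 5669)/((-183/8 - ⅛*90) - 10588) = 37704/((-183/8 - 45/4) - 10588) = 37704/(-273/8 - 10588) = 37704/(-84977/8) = 37704*(-8/84977) = -301632/84977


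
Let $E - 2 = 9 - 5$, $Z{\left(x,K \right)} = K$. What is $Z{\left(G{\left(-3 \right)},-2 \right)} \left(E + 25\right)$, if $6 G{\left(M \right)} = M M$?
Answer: $-62$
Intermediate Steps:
$G{\left(M \right)} = \frac{M^{2}}{6}$ ($G{\left(M \right)} = \frac{M M}{6} = \frac{M^{2}}{6}$)
$E = 6$ ($E = 2 + \left(9 - 5\right) = 2 + 4 = 6$)
$Z{\left(G{\left(-3 \right)},-2 \right)} \left(E + 25\right) = - 2 \left(6 + 25\right) = \left(-2\right) 31 = -62$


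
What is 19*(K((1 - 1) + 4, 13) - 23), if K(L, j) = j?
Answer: -190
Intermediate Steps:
19*(K((1 - 1) + 4, 13) - 23) = 19*(13 - 23) = 19*(-10) = -190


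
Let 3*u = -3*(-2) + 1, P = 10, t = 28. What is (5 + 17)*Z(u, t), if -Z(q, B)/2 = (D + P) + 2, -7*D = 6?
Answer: -3432/7 ≈ -490.29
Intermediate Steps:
D = -6/7 (D = -⅐*6 = -6/7 ≈ -0.85714)
u = 7/3 (u = (-3*(-2) + 1)/3 = (6 + 1)/3 = (⅓)*7 = 7/3 ≈ 2.3333)
Z(q, B) = -156/7 (Z(q, B) = -2*((-6/7 + 10) + 2) = -2*(64/7 + 2) = -2*78/7 = -156/7)
(5 + 17)*Z(u, t) = (5 + 17)*(-156/7) = 22*(-156/7) = -3432/7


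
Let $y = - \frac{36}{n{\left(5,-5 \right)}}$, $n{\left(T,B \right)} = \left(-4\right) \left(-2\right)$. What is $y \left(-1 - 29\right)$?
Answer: $135$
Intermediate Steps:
$n{\left(T,B \right)} = 8$
$y = - \frac{9}{2}$ ($y = - \frac{36}{8} = \left(-36\right) \frac{1}{8} = - \frac{9}{2} \approx -4.5$)
$y \left(-1 - 29\right) = - \frac{9 \left(-1 - 29\right)}{2} = \left(- \frac{9}{2}\right) \left(-30\right) = 135$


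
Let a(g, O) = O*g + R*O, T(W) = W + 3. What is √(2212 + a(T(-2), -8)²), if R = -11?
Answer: 2*√2153 ≈ 92.801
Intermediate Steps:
T(W) = 3 + W
a(g, O) = -11*O + O*g (a(g, O) = O*g - 11*O = -11*O + O*g)
√(2212 + a(T(-2), -8)²) = √(2212 + (-8*(-11 + (3 - 2)))²) = √(2212 + (-8*(-11 + 1))²) = √(2212 + (-8*(-10))²) = √(2212 + 80²) = √(2212 + 6400) = √8612 = 2*√2153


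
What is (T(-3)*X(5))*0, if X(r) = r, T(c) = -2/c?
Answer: 0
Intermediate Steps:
(T(-3)*X(5))*0 = (-2/(-3)*5)*0 = (-2*(-1/3)*5)*0 = ((2/3)*5)*0 = (10/3)*0 = 0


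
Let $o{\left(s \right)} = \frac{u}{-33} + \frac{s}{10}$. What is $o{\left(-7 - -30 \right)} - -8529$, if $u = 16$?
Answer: $\frac{2815169}{330} \approx 8530.8$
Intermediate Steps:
$o{\left(s \right)} = - \frac{16}{33} + \frac{s}{10}$ ($o{\left(s \right)} = \frac{16}{-33} + \frac{s}{10} = 16 \left(- \frac{1}{33}\right) + s \frac{1}{10} = - \frac{16}{33} + \frac{s}{10}$)
$o{\left(-7 - -30 \right)} - -8529 = \left(- \frac{16}{33} + \frac{-7 - -30}{10}\right) - -8529 = \left(- \frac{16}{33} + \frac{-7 + 30}{10}\right) + 8529 = \left(- \frac{16}{33} + \frac{1}{10} \cdot 23\right) + 8529 = \left(- \frac{16}{33} + \frac{23}{10}\right) + 8529 = \frac{599}{330} + 8529 = \frac{2815169}{330}$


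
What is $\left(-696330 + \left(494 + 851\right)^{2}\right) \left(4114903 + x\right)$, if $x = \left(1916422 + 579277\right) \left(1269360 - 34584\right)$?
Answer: $3428918012953236265$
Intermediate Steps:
$x = 3081629228424$ ($x = 2495699 \cdot 1234776 = 3081629228424$)
$\left(-696330 + \left(494 + 851\right)^{2}\right) \left(4114903 + x\right) = \left(-696330 + \left(494 + 851\right)^{2}\right) \left(4114903 + 3081629228424\right) = \left(-696330 + 1345^{2}\right) 3081633343327 = \left(-696330 + 1809025\right) 3081633343327 = 1112695 \cdot 3081633343327 = 3428918012953236265$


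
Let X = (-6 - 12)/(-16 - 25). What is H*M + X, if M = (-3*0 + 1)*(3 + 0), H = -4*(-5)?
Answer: 2478/41 ≈ 60.439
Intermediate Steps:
H = 20
X = 18/41 (X = -18/(-41) = -18*(-1/41) = 18/41 ≈ 0.43902)
M = 3 (M = (0 + 1)*3 = 1*3 = 3)
H*M + X = 20*3 + 18/41 = 60 + 18/41 = 2478/41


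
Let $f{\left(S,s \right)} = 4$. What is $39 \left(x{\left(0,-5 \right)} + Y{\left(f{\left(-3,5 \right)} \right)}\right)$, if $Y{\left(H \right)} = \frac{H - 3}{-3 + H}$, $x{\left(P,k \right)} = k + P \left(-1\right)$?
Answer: $-156$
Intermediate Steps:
$x{\left(P,k \right)} = k - P$
$Y{\left(H \right)} = 1$ ($Y{\left(H \right)} = \frac{-3 + H}{-3 + H} = 1$)
$39 \left(x{\left(0,-5 \right)} + Y{\left(f{\left(-3,5 \right)} \right)}\right) = 39 \left(\left(-5 - 0\right) + 1\right) = 39 \left(\left(-5 + 0\right) + 1\right) = 39 \left(-5 + 1\right) = 39 \left(-4\right) = -156$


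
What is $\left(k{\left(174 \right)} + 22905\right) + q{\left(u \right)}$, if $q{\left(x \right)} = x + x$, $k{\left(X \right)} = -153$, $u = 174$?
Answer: $23100$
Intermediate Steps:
$q{\left(x \right)} = 2 x$
$\left(k{\left(174 \right)} + 22905\right) + q{\left(u \right)} = \left(-153 + 22905\right) + 2 \cdot 174 = 22752 + 348 = 23100$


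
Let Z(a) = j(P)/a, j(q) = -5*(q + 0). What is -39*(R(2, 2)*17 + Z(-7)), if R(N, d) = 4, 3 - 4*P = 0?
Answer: -74841/28 ≈ -2672.9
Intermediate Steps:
P = 3/4 (P = 3/4 - 1/4*0 = 3/4 + 0 = 3/4 ≈ 0.75000)
j(q) = -5*q
Z(a) = -15/(4*a) (Z(a) = (-5*3/4)/a = -15/(4*a))
-39*(R(2, 2)*17 + Z(-7)) = -39*(4*17 - 15/4/(-7)) = -39*(68 - 15/4*(-1/7)) = -39*(68 + 15/28) = -39*1919/28 = -74841/28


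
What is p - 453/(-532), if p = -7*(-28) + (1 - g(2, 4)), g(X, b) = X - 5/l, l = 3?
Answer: 315239/1596 ≈ 197.52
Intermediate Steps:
g(X, b) = -5/3 + X (g(X, b) = X - 5/3 = -5/3 + X)
p = 590/3 (p = -7*(-28) + (1 - (-5/3 + 2)) = 196 + (1 - 1*⅓) = 196 + (1 - ⅓) = 196 + ⅔ = 590/3 ≈ 196.67)
p - 453/(-532) = 590/3 - 453/(-532) = 590/3 - 453*(-1)/532 = 590/3 - 1*(-453/532) = 590/3 + 453/532 = 315239/1596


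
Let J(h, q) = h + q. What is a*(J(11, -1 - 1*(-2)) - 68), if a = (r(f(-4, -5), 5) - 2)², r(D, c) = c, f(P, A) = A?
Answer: -504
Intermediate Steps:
a = 9 (a = (5 - 2)² = 3² = 9)
a*(J(11, -1 - 1*(-2)) - 68) = 9*((11 + (-1 - 1*(-2))) - 68) = 9*((11 + (-1 + 2)) - 68) = 9*((11 + 1) - 68) = 9*(12 - 68) = 9*(-56) = -504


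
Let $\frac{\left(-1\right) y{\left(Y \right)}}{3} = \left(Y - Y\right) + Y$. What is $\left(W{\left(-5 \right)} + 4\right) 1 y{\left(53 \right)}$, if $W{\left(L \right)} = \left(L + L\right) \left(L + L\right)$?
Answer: $-16536$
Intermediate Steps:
$W{\left(L \right)} = 4 L^{2}$ ($W{\left(L \right)} = 2 L 2 L = 4 L^{2}$)
$y{\left(Y \right)} = - 3 Y$ ($y{\left(Y \right)} = - 3 \left(\left(Y - Y\right) + Y\right) = - 3 \left(0 + Y\right) = - 3 Y$)
$\left(W{\left(-5 \right)} + 4\right) 1 y{\left(53 \right)} = \left(4 \left(-5\right)^{2} + 4\right) 1 \left(\left(-3\right) 53\right) = \left(4 \cdot 25 + 4\right) 1 \left(-159\right) = \left(100 + 4\right) 1 \left(-159\right) = 104 \cdot 1 \left(-159\right) = 104 \left(-159\right) = -16536$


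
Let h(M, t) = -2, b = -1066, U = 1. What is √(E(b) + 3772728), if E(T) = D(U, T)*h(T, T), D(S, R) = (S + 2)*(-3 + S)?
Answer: 2*√943185 ≈ 1942.4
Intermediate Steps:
D(S, R) = (-3 + S)*(2 + S) (D(S, R) = (2 + S)*(-3 + S) = (-3 + S)*(2 + S))
E(T) = 12 (E(T) = (-6 + 1² - 1*1)*(-2) = (-6 + 1 - 1)*(-2) = -6*(-2) = 12)
√(E(b) + 3772728) = √(12 + 3772728) = √3772740 = 2*√943185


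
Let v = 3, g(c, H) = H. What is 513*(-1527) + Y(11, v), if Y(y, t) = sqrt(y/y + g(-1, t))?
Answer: -783349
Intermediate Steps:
Y(y, t) = sqrt(1 + t) (Y(y, t) = sqrt(y/y + t) = sqrt(1 + t))
513*(-1527) + Y(11, v) = 513*(-1527) + sqrt(1 + 3) = -783351 + sqrt(4) = -783351 + 2 = -783349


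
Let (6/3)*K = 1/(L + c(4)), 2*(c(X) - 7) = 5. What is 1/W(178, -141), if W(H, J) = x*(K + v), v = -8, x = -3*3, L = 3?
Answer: 25/1791 ≈ 0.013959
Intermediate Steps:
c(X) = 19/2 (c(X) = 7 + (½)*5 = 7 + 5/2 = 19/2)
x = -9
K = 1/25 (K = 1/(2*(3 + 19/2)) = 1/(2*(25/2)) = (½)*(2/25) = 1/25 ≈ 0.040000)
W(H, J) = 1791/25 (W(H, J) = -9*(1/25 - 8) = -9*(-199/25) = 1791/25)
1/W(178, -141) = 1/(1791/25) = 25/1791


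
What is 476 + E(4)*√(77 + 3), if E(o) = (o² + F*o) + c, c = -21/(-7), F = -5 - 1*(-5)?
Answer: 476 + 76*√5 ≈ 645.94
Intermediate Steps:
F = 0 (F = -5 + 5 = 0)
c = 3 (c = -21*(-⅐) = 3)
E(o) = 3 + o² (E(o) = (o² + 0*o) + 3 = (o² + 0) + 3 = o² + 3 = 3 + o²)
476 + E(4)*√(77 + 3) = 476 + (3 + 4²)*√(77 + 3) = 476 + (3 + 16)*√80 = 476 + 19*(4*√5) = 476 + 76*√5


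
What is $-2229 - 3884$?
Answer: $-6113$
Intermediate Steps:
$-2229 - 3884 = -6113$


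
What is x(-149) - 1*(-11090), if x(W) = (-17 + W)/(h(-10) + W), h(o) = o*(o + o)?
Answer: 565424/51 ≈ 11087.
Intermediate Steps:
h(o) = 2*o² (h(o) = o*(2*o) = 2*o²)
x(W) = (-17 + W)/(200 + W) (x(W) = (-17 + W)/(2*(-10)² + W) = (-17 + W)/(2*100 + W) = (-17 + W)/(200 + W))
x(-149) - 1*(-11090) = (-17 - 149)/(200 - 149) - 1*(-11090) = -166/51 + 11090 = 565424/51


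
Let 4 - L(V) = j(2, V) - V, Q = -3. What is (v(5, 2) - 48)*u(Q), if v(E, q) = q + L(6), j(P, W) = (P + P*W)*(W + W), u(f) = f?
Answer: 612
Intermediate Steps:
j(P, W) = 2*W*(P + P*W) (j(P, W) = (P + P*W)*(2*W) = 2*W*(P + P*W))
L(V) = 4 + V - 4*V*(1 + V) (L(V) = 4 - (2*2*V*(1 + V) - V) = 4 - (4*V*(1 + V) - V) = 4 - (-V + 4*V*(1 + V)) = 4 + (V - 4*V*(1 + V)) = 4 + V - 4*V*(1 + V))
v(E, q) = -158 + q (v(E, q) = q + (4 + 6 - 4*6*(1 + 6)) = q + (4 + 6 - 4*6*7) = q + (4 + 6 - 168) = q - 158 = -158 + q)
(v(5, 2) - 48)*u(Q) = ((-158 + 2) - 48)*(-3) = (-156 - 48)*(-3) = -204*(-3) = 612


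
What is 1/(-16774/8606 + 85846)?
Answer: 4303/369386951 ≈ 1.1649e-5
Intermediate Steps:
1/(-16774/8606 + 85846) = 1/(-16774*1/8606 + 85846) = 1/(-8387/4303 + 85846) = 1/(369386951/4303) = 4303/369386951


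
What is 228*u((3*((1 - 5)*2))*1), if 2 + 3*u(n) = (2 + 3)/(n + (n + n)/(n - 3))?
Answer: -1691/10 ≈ -169.10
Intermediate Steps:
u(n) = -2/3 + 5/(3*(n + 2*n/(-3 + n))) (u(n) = -2/3 + ((2 + 3)/(n + (n + n)/(n - 3)))/3 = -2/3 + (5/(n + (2*n)/(-3 + n)))/3 = -2/3 + (5/(n + 2*n/(-3 + n)))/3 = -2/3 + 5/(3*(n + 2*n/(-3 + n))))
228*u((3*((1 - 5)*2))*1) = 228*((-15 - 2*36*(1 - 5)**2 + 7*((3*((1 - 5)*2))*1))/(3*(((3*((1 - 5)*2))*1))*(-1 + (3*((1 - 5)*2))*1))) = 228*((-15 - 2*((3*(-4*2))*1)**2 + 7*((3*(-4*2))*1))/(3*(((3*(-4*2))*1))*(-1 + (3*(-4*2))*1))) = 228*((-15 - 2*((3*(-8))*1)**2 + 7*((3*(-8))*1))/(3*(((3*(-8))*1))*(-1 + (3*(-8))*1))) = 228*((-15 - 2*(-24*1)**2 + 7*(-24*1))/(3*((-24*1))*(-1 - 24*1))) = 228*((1/3)*(-15 - 2*(-24)**2 + 7*(-24))/(-24*(-1 - 24))) = 228*((1/3)*(-1/24)*(-15 - 2*576 - 168)/(-25)) = 228*((1/3)*(-1/24)*(-1/25)*(-15 - 1152 - 168)) = 228*((1/3)*(-1/24)*(-1/25)*(-1335)) = 228*(-89/120) = -1691/10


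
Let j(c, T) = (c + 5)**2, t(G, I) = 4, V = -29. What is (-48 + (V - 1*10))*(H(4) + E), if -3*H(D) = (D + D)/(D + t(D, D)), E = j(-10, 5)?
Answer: -2146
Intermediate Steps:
j(c, T) = (5 + c)**2
E = 25 (E = (5 - 10)**2 = (-5)**2 = 25)
H(D) = -2*D/(3*(4 + D)) (H(D) = -(D + D)/(3*(D + 4)) = -2*D/(3*(4 + D)))
(-48 + (V - 1*10))*(H(4) + E) = (-48 + (-29 - 1*10))*(-2*4/(12 + 3*4) + 25) = (-48 + (-29 - 10))*(-2*4/(12 + 12) + 25) = (-48 - 39)*(-2*4/24 + 25) = -87*(-2*4*1/24 + 25) = -87*(-1/3 + 25) = -87*74/3 = -2146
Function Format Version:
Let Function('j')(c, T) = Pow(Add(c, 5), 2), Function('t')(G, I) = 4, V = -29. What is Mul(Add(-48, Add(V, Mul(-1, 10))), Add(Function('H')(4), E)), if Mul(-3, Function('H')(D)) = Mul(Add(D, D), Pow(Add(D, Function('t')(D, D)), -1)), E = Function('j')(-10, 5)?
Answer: -2146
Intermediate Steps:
Function('j')(c, T) = Pow(Add(5, c), 2)
E = 25 (E = Pow(Add(5, -10), 2) = Pow(-5, 2) = 25)
Function('H')(D) = Mul(Rational(-2, 3), D, Pow(Add(4, D), -1)) (Function('H')(D) = Mul(Rational(-1, 3), Mul(Add(D, D), Pow(Add(D, 4), -1))) = Mul(Rational(-1, 3), Mul(Mul(2, D), Pow(Add(4, D), -1))) = Mul(Rational(-1, 3), Mul(2, D, Pow(Add(4, D), -1))) = Mul(Rational(-2, 3), D, Pow(Add(4, D), -1)))
Mul(Add(-48, Add(V, Mul(-1, 10))), Add(Function('H')(4), E)) = Mul(Add(-48, Add(-29, Mul(-1, 10))), Add(Mul(-2, 4, Pow(Add(12, Mul(3, 4)), -1)), 25)) = Mul(Add(-48, Add(-29, -10)), Add(Mul(-2, 4, Pow(Add(12, 12), -1)), 25)) = Mul(Add(-48, -39), Add(Mul(-2, 4, Pow(24, -1)), 25)) = Mul(-87, Add(Mul(-2, 4, Rational(1, 24)), 25)) = Mul(-87, Add(Rational(-1, 3), 25)) = Mul(-87, Rational(74, 3)) = -2146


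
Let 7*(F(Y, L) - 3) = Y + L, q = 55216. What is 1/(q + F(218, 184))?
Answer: 7/386935 ≈ 1.8091e-5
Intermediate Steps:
F(Y, L) = 3 + L/7 + Y/7 (F(Y, L) = 3 + (Y + L)/7 = 3 + (L + Y)/7 = 3 + (L/7 + Y/7) = 3 + L/7 + Y/7)
1/(q + F(218, 184)) = 1/(55216 + (3 + (⅐)*184 + (⅐)*218)) = 1/(55216 + (3 + 184/7 + 218/7)) = 1/(55216 + 423/7) = 1/(386935/7) = 7/386935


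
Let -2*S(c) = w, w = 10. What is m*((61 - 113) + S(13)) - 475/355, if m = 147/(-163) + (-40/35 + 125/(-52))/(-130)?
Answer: 26566721329/547634360 ≈ 48.512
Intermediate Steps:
S(c) = -5 (S(c) = -½*10 = -5)
m = -6745607/7713160 (m = 147*(-1/163) + (-40*1/35 + 125*(-1/52))*(-1/130) = -147/163 + (-8/7 - 125/52)*(-1/130) = -147/163 - 1291/364*(-1/130) = -147/163 + 1291/47320 = -6745607/7713160 ≈ -0.87456)
m*((61 - 113) + S(13)) - 475/355 = -6745607*((61 - 113) - 5)/7713160 - 475/355 = -6745607*(-52 - 5)/7713160 - 475*1/355 = -6745607/7713160*(-57) - 95/71 = 384499599/7713160 - 95/71 = 26566721329/547634360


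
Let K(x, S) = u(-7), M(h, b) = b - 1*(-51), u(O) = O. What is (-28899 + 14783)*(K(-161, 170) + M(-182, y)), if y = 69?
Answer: -1595108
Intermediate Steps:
M(h, b) = 51 + b (M(h, b) = b + 51 = 51 + b)
K(x, S) = -7
(-28899 + 14783)*(K(-161, 170) + M(-182, y)) = (-28899 + 14783)*(-7 + (51 + 69)) = -14116*(-7 + 120) = -14116*113 = -1595108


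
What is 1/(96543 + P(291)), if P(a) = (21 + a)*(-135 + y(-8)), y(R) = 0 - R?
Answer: 1/56919 ≈ 1.7569e-5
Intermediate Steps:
y(R) = -R
P(a) = -2667 - 127*a (P(a) = (21 + a)*(-135 - 1*(-8)) = (21 + a)*(-135 + 8) = (21 + a)*(-127) = -2667 - 127*a)
1/(96543 + P(291)) = 1/(96543 + (-2667 - 127*291)) = 1/(96543 + (-2667 - 36957)) = 1/(96543 - 39624) = 1/56919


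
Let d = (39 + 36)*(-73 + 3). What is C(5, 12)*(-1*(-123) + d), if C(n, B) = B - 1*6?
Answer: -30762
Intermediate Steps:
d = -5250 (d = 75*(-70) = -5250)
C(n, B) = -6 + B (C(n, B) = B - 6 = -6 + B)
C(5, 12)*(-1*(-123) + d) = (-6 + 12)*(-1*(-123) - 5250) = 6*(123 - 5250) = 6*(-5127) = -30762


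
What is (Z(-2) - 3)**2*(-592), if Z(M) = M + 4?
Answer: -592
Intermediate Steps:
Z(M) = 4 + M
(Z(-2) - 3)**2*(-592) = ((4 - 2) - 3)**2*(-592) = (2 - 3)**2*(-592) = (-1)**2*(-592) = 1*(-592) = -592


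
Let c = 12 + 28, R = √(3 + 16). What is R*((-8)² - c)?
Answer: 24*√19 ≈ 104.61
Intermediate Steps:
R = √19 ≈ 4.3589
c = 40
R*((-8)² - c) = √19*((-8)² - 1*40) = √19*(64 - 40) = √19*24 = 24*√19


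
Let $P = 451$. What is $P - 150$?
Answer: $301$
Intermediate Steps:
$P - 150 = 451 - 150 = 301$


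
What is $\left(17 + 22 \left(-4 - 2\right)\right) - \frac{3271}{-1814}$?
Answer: $- \frac{205339}{1814} \approx -113.2$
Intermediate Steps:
$\left(17 + 22 \left(-4 - 2\right)\right) - \frac{3271}{-1814} = \left(17 + 22 \left(-4 - 2\right)\right) - 3271 \left(- \frac{1}{1814}\right) = \left(17 + 22 \left(-6\right)\right) - - \frac{3271}{1814} = \left(17 - 132\right) + \frac{3271}{1814} = -115 + \frac{3271}{1814} = - \frac{205339}{1814}$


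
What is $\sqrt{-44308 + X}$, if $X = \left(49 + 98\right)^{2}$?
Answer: $i \sqrt{22699} \approx 150.66 i$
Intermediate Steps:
$X = 21609$ ($X = 147^{2} = 21609$)
$\sqrt{-44308 + X} = \sqrt{-44308 + 21609} = \sqrt{-22699} = i \sqrt{22699}$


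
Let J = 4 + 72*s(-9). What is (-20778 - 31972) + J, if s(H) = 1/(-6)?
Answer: -52758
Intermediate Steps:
s(H) = -⅙
J = -8 (J = 4 + 72*(-⅙) = 4 - 12 = -8)
(-20778 - 31972) + J = (-20778 - 31972) - 8 = -52750 - 8 = -52758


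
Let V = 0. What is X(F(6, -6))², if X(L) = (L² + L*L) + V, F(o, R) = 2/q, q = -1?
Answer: 64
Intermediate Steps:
F(o, R) = -2 (F(o, R) = 2/(-1) = 2*(-1) = -2)
X(L) = 2*L² (X(L) = (L² + L*L) + 0 = (L² + L²) + 0 = 2*L² + 0 = 2*L²)
X(F(6, -6))² = (2*(-2)²)² = (2*4)² = 8² = 64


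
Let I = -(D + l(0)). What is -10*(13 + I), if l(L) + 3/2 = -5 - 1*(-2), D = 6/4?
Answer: -160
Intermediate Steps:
D = 3/2 (D = 6*(¼) = 3/2 ≈ 1.5000)
l(L) = -9/2 (l(L) = -3/2 + (-5 - 1*(-2)) = -3/2 + (-5 + 2) = -3/2 - 3 = -9/2)
I = 3 (I = -(3/2 - 9/2) = -1*(-3) = 3)
-10*(13 + I) = -10*(13 + 3) = -10*16 = -160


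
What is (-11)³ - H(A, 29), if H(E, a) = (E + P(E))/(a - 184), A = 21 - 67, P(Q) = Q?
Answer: -206397/155 ≈ -1331.6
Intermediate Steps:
A = -46
H(E, a) = 2*E/(-184 + a) (H(E, a) = (E + E)/(a - 184) = (2*E)/(-184 + a) = 2*E/(-184 + a))
(-11)³ - H(A, 29) = (-11)³ - 2*(-46)/(-184 + 29) = -1331 - 2*(-46)/(-155) = -1331 - 2*(-46)*(-1)/155 = -1331 - 1*92/155 = -1331 - 92/155 = -206397/155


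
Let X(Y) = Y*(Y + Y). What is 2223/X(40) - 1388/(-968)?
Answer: 824183/387200 ≈ 2.1286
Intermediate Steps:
X(Y) = 2*Y**2 (X(Y) = Y*(2*Y) = 2*Y**2)
2223/X(40) - 1388/(-968) = 2223/((2*40**2)) - 1388/(-968) = 2223/((2*1600)) - 1388*(-1/968) = 2223/3200 + 347/242 = 824183/387200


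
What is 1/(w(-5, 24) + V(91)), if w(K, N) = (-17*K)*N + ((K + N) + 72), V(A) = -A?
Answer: 1/2040 ≈ 0.00049020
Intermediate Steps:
w(K, N) = 72 + K + N - 17*K*N (w(K, N) = -17*K*N + (72 + K + N) = 72 + K + N - 17*K*N)
1/(w(-5, 24) + V(91)) = 1/((72 - 5 + 24 - 17*(-5)*24) - 1*91) = 1/((72 - 5 + 24 + 2040) - 91) = 1/(2131 - 91) = 1/2040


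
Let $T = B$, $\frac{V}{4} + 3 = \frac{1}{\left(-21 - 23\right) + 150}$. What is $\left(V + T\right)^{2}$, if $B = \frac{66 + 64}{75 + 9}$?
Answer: $\frac{537451489}{4955076} \approx 108.46$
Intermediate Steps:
$B = \frac{65}{42}$ ($B = \frac{130}{84} = 130 \cdot \frac{1}{84} = \frac{65}{42} \approx 1.5476$)
$V = - \frac{634}{53}$ ($V = -12 + \frac{4}{\left(-21 - 23\right) + 150} = -12 + \frac{4}{-44 + 150} = -12 + \frac{4}{106} = -12 + 4 \cdot \frac{1}{106} = -12 + \frac{2}{53} = - \frac{634}{53} \approx -11.962$)
$T = \frac{65}{42} \approx 1.5476$
$\left(V + T\right)^{2} = \left(- \frac{634}{53} + \frac{65}{42}\right)^{2} = \left(- \frac{23183}{2226}\right)^{2} = \frac{537451489}{4955076}$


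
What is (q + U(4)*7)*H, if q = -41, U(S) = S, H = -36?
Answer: 468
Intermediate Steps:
(q + U(4)*7)*H = (-41 + 4*7)*(-36) = (-41 + 28)*(-36) = -13*(-36) = 468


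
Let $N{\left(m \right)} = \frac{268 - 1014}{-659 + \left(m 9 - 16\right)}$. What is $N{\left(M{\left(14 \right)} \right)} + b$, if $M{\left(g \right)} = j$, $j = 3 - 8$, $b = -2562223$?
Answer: $- \frac{922399907}{360} \approx -2.5622 \cdot 10^{6}$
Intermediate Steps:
$j = -5$ ($j = 3 - 8 = -5$)
$M{\left(g \right)} = -5$
$N{\left(m \right)} = - \frac{746}{-675 + 9 m}$ ($N{\left(m \right)} = - \frac{746}{-659 + \left(9 m - 16\right)} = - \frac{746}{-659 + \left(-16 + 9 m\right)} = - \frac{746}{-675 + 9 m}$)
$N{\left(M{\left(14 \right)} \right)} + b = - \frac{746}{-675 + 9 \left(-5\right)} - 2562223 = - \frac{746}{-675 - 45} - 2562223 = - \frac{746}{-720} - 2562223 = \left(-746\right) \left(- \frac{1}{720}\right) - 2562223 = \frac{373}{360} - 2562223 = - \frac{922399907}{360}$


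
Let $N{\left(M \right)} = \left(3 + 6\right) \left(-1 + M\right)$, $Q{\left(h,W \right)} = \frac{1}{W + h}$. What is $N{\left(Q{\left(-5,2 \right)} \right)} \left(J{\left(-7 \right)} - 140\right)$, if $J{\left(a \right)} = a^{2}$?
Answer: $1092$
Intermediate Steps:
$N{\left(M \right)} = -9 + 9 M$ ($N{\left(M \right)} = 9 \left(-1 + M\right) = -9 + 9 M$)
$N{\left(Q{\left(-5,2 \right)} \right)} \left(J{\left(-7 \right)} - 140\right) = \left(-9 + \frac{9}{2 - 5}\right) \left(\left(-7\right)^{2} - 140\right) = \left(-9 + \frac{9}{-3}\right) \left(49 - 140\right) = \left(-9 + 9 \left(- \frac{1}{3}\right)\right) \left(-91\right) = \left(-9 - 3\right) \left(-91\right) = \left(-12\right) \left(-91\right) = 1092$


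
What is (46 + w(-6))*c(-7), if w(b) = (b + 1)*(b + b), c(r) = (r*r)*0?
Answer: 0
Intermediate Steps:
c(r) = 0 (c(r) = r²*0 = 0)
w(b) = 2*b*(1 + b) (w(b) = (1 + b)*(2*b) = 2*b*(1 + b))
(46 + w(-6))*c(-7) = (46 + 2*(-6)*(1 - 6))*0 = (46 + 2*(-6)*(-5))*0 = (46 + 60)*0 = 106*0 = 0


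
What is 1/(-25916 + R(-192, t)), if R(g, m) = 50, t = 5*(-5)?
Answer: -1/25866 ≈ -3.8661e-5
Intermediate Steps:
t = -25
1/(-25916 + R(-192, t)) = 1/(-25916 + 50) = 1/(-25866) = -1/25866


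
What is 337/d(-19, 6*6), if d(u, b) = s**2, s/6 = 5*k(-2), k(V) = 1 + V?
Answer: 337/900 ≈ 0.37444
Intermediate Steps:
s = -30 (s = 6*(5*(1 - 2)) = 6*(5*(-1)) = 6*(-5) = -30)
d(u, b) = 900 (d(u, b) = (-30)**2 = 900)
337/d(-19, 6*6) = 337/900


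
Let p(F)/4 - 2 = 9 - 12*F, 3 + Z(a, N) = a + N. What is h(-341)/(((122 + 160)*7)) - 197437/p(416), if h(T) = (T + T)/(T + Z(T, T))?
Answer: 99971870689/10088138844 ≈ 9.9098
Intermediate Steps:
Z(a, N) = -3 + N + a (Z(a, N) = -3 + (a + N) = -3 + (N + a) = -3 + N + a)
h(T) = 2*T/(-3 + 3*T) (h(T) = (T + T)/(T + (-3 + T + T)) = (2*T)/(T + (-3 + 2*T)) = (2*T)/(-3 + 3*T) = 2*T/(-3 + 3*T))
p(F) = 44 - 48*F (p(F) = 8 + 4*(9 - 12*F) = 8 + (36 - 48*F) = 44 - 48*F)
h(-341)/(((122 + 160)*7)) - 197437/p(416) = ((⅔)*(-341)/(-1 - 341))/(((122 + 160)*7)) - 197437/(44 - 48*416) = ((⅔)*(-341)/(-342))/((282*7)) - 197437/(44 - 19968) = ((⅔)*(-341)*(-1/342))/1974 - 197437/(-19924) = (341/513)*(1/1974) - 197437*(-1/19924) = 341/1012662 + 197437/19924 = 99971870689/10088138844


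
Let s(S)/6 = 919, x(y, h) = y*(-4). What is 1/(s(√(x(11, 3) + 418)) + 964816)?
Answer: 1/970330 ≈ 1.0306e-6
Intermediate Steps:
x(y, h) = -4*y
s(S) = 5514 (s(S) = 6*919 = 5514)
1/(s(√(x(11, 3) + 418)) + 964816) = 1/(5514 + 964816) = 1/970330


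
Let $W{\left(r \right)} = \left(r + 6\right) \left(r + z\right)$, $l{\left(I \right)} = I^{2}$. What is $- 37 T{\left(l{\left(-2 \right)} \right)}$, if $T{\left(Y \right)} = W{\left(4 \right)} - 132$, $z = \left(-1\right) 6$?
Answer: $5624$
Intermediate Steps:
$z = -6$
$W{\left(r \right)} = \left(-6 + r\right) \left(6 + r\right)$ ($W{\left(r \right)} = \left(r + 6\right) \left(r - 6\right) = \left(6 + r\right) \left(-6 + r\right) = \left(-6 + r\right) \left(6 + r\right)$)
$T{\left(Y \right)} = -152$ ($T{\left(Y \right)} = \left(-36 + 4^{2}\right) - 132 = \left(-36 + 16\right) - 132 = -20 - 132 = -152$)
$- 37 T{\left(l{\left(-2 \right)} \right)} = \left(-37\right) \left(-152\right) = 5624$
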